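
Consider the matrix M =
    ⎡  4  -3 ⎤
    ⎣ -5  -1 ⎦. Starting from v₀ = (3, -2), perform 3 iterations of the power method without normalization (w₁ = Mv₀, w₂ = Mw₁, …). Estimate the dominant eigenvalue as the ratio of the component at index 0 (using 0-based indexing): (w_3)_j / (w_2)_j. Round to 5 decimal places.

w1 = Mv₀ = (4·3 + (-3)·(-2); (-5)·3 + (-1)·(-2)) = (18, -13)
w2 = Mw1 = (4·18 + (-3)·(-13); (-5)·18 + (-1)·(-13)) = (111, -77)
w3 = Mw2 = (675, -478)
Ratio at component: 675 / 111 = 6.08108

6.08108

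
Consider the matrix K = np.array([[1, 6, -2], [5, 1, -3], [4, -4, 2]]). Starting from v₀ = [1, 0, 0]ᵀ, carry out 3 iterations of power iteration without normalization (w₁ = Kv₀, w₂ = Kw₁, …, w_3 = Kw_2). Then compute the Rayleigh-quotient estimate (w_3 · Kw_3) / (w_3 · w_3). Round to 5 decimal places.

w1 = Kv₀ = (1·1 + 6·0 + (-2)·0; 5·1 + 1·0 + (-3)·0; 4·1 + (-4)·0 + 2·0) = (1, 5, 4)
w2 = Kw1 = (1·1 + 6·5 + (-2)·4; 5·1 + 1·5 + (-3)·4; 4·1 + (-4)·5 + 2·4) = (23, -2, -8)
w3 = Kw2 = (27, 137, 84)
Kw3 = (681, 20, -272)
w3·Kw3 = 27·681 + 137·20 + 84·(-272) = -1721; w3·w3 = 27·27 + 137·137 + 84·84 = 26554
λ ≈ -1721/26554 = -0.06481

λ ≈ -0.06481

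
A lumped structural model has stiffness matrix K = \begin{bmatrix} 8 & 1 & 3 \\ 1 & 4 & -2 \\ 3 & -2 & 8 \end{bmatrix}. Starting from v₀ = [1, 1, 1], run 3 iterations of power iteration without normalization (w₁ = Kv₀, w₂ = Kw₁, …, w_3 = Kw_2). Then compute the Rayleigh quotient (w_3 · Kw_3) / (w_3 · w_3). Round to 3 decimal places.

λ ≈ 11.011

w1 = Kv₀ = (12, 3, 9)
w2 = Kw1 = (126, 6, 102)
w3 = Kw2 = (1320, -54, 1182)
Kw3 = (14052, -1260, 13524)
w3·Kw3 = 1320·14052 + (-54)·(-1260) + 1182·13524 = 34602048; w3·w3 = 1320·1320 + (-54)·(-54) + 1182·1182 = 3142440
λ ≈ 34602048/3142440 = 11.011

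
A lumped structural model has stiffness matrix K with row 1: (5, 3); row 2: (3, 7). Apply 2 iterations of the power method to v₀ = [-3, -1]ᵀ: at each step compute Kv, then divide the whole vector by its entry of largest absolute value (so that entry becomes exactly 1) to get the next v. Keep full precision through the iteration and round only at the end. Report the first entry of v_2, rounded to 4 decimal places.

0.8313

Kv0 = (-18.00000, -16.00000); divide by -18.00000 → v1 = (1.00000, 0.88889)
Kv1 = (7.66667, 9.22222); divide by 9.22222 → v2 = (0.83133, 1.00000)
Requested entry of v2: -138/-166 = 0.8313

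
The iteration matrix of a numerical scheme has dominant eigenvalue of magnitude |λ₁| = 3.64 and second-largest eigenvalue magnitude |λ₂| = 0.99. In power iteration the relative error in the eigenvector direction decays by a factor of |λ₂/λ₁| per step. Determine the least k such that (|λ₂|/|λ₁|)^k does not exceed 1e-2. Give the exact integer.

4

|λ₂/λ₁| = 0.99/3.64 = 0.27198
Need k ≥ ln(1e-2) / ln(0.27198) = -4.6052 / -1.3020 ≈ 3.537
Smallest integer k satisfying the bound: 4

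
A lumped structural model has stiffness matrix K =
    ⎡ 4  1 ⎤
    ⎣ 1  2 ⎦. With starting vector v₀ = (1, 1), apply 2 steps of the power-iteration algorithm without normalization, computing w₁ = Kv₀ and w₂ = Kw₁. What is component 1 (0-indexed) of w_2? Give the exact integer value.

11

w1 = Kv₀ = (4·1 + 1·1; 1·1 + 2·1) = (5, 3)
w2 = Kw1 = (4·5 + 1·3; 1·5 + 2·3) = (23, 11)
The requested component of w2 is 11.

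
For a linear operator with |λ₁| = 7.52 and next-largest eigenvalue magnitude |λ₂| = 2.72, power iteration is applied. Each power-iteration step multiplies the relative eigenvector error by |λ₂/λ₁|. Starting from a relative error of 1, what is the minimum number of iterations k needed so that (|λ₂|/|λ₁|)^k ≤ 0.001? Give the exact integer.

|λ₂/λ₁| = 2.72/7.52 = 0.36170
Need k ≥ ln(0.001) / ln(0.36170) = -6.9078 / -1.0169 ≈ 6.793
Smallest integer k satisfying the bound: 7

7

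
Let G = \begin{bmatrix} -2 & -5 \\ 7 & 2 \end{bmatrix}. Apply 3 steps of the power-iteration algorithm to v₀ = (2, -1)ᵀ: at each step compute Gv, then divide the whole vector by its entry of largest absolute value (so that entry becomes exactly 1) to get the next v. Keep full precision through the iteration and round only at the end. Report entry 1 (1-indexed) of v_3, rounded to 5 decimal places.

0.08333

Gv0 = (1.000000, 12.000000); divide by 12.000000 → v1 = (0.083333, 1.000000)
Gv1 = (-5.166667, 2.583333); divide by -5.166667 → v2 = (1.000000, -0.500000)
Gv2 = (0.500000, 6.000000); divide by 6.000000 → v3 = (0.083333, 1.000000)
Requested entry of v3: -31/-372 = 0.08333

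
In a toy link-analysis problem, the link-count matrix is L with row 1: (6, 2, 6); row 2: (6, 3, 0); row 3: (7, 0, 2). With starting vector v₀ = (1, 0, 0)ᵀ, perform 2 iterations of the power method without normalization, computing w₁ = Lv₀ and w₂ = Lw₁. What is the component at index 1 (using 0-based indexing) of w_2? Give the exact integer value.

54

w1 = Lv₀ = (6, 6, 7)
w2 = Lw1 = (90, 54, 56)
The requested component of w2 is 54.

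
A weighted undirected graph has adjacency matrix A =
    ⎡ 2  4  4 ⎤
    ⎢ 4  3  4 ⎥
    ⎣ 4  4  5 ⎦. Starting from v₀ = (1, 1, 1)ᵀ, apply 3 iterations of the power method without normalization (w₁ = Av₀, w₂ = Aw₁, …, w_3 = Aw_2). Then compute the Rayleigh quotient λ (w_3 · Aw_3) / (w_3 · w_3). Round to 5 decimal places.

w1 = Av₀ = (2·1 + 4·1 + 4·1; 4·1 + 3·1 + 4·1; 4·1 + 4·1 + 5·1) = (10, 11, 13)
w2 = Aw1 = (2·10 + 4·11 + 4·13; 4·10 + 3·11 + 4·13; 4·10 + 4·11 + 5·13) = (116, 125, 149)
w3 = Aw2 = (1328, 1435, 1709)
Aw3 = (15232, 16453, 19597)
w3·Aw3 = 1328·15232 + 1435·16453 + 1709·19597 = 77329424; w3·w3 = 1328·1328 + 1435·1435 + 1709·1709 = 6743490
λ ≈ 77329424/6743490 = 11.46727

λ ≈ 11.46727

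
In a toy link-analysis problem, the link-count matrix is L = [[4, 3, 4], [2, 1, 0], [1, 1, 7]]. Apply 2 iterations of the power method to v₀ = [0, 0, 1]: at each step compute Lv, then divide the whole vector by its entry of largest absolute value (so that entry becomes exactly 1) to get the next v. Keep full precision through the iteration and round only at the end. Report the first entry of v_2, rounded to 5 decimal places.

0.83019

Lv0 = (4.000000, 0.000000, 7.000000); divide by 7.000000 → v1 = (0.571429, 0.000000, 1.000000)
Lv1 = (6.285714, 1.142857, 7.571429); divide by 7.571429 → v2 = (0.830189, 0.150943, 1.000000)
Requested entry of v2: 44/53 = 0.83019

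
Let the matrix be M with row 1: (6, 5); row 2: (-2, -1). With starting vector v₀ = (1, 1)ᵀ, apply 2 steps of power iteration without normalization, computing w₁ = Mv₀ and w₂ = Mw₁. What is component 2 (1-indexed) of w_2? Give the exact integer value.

w1 = Mv₀ = (11, -3)
w2 = Mw1 = (51, -19)
The requested component of w2 is -19.

-19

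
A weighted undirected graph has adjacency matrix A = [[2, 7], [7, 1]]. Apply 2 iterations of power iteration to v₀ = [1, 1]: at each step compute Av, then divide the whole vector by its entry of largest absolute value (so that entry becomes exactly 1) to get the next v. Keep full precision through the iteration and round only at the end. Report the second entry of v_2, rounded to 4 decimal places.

Av0 = (9.00000, 8.00000); divide by 9.00000 → v1 = (1.00000, 0.88889)
Av1 = (8.22222, 7.88889); divide by 8.22222 → v2 = (1.00000, 0.95946)
Requested entry of v2: 71/74 = 0.9595

0.9595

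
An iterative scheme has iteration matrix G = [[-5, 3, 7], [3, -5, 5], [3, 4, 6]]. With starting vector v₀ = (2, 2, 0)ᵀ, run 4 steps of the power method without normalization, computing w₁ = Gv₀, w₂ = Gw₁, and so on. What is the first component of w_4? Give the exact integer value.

w1 = Gv₀ = (-4, -4, 14)
w2 = Gw1 = (106, 78, 56)
w3 = Gw2 = (96, 208, 966)
w4 = Gw3 = (6906, 4078, 6916)
The requested component of w4 is 6906.

6906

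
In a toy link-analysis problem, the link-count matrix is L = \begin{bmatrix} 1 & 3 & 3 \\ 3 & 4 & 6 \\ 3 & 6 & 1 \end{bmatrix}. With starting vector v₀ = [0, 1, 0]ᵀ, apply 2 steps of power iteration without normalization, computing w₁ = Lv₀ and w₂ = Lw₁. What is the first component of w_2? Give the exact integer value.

w1 = Lv₀ = (3, 4, 6)
w2 = Lw1 = (33, 61, 39)
The requested component of w2 is 33.

33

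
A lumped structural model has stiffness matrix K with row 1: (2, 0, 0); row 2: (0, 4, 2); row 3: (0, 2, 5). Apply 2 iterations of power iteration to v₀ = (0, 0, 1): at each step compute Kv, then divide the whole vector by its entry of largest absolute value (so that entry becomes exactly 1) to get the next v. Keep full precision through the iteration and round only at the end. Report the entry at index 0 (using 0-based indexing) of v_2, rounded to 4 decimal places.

0.0000

Kv0 = (0.00000, 2.00000, 5.00000); divide by 5.00000 → v1 = (0.00000, 0.40000, 1.00000)
Kv1 = (0.00000, 3.60000, 5.80000); divide by 5.80000 → v2 = (0.00000, 0.62069, 1.00000)
Requested entry of v2: 0/29 = 0.0000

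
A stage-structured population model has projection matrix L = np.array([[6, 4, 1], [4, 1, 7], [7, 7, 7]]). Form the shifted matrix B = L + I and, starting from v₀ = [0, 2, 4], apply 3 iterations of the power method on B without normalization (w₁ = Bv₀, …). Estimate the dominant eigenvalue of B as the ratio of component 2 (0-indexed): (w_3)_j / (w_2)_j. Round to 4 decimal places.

15.1657

B = L + I has rows (7, 4, 1); (4, 2, 7); (7, 7, 8)
w1 = Bv₀ = (12, 32, 46)
w2 = Bw1 = (258, 434, 676)
w3 = Bw2 = (4218, 6632, 10252)
Ratio: 10252/676 = 15.1657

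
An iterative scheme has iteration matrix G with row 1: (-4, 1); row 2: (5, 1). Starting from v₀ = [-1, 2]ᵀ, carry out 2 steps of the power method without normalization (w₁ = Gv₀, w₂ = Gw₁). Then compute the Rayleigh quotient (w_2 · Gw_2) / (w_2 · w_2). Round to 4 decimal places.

w1 = Gv₀ = (6, -3)
w2 = Gw1 = (-27, 27)
Gw2 = (135, -108)
w2·Gw2 = (-27)·135 + 27·(-108) = -6561; w2·w2 = (-27)·(-27) + 27·27 = 1458
λ ≈ -6561/1458 = -4.5000

-4.5000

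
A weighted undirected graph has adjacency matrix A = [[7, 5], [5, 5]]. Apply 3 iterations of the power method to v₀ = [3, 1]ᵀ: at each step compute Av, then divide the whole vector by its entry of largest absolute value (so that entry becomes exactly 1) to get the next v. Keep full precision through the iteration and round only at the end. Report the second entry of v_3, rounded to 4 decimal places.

Av0 = (26.00000, 20.00000); divide by 26.00000 → v1 = (1.00000, 0.76923)
Av1 = (10.84615, 8.84615); divide by 10.84615 → v2 = (1.00000, 0.81560)
Av2 = (11.07801, 9.07801); divide by 11.07801 → v3 = (1.00000, 0.81946)
Requested entry of v3: 2560/3124 = 0.8195

0.8195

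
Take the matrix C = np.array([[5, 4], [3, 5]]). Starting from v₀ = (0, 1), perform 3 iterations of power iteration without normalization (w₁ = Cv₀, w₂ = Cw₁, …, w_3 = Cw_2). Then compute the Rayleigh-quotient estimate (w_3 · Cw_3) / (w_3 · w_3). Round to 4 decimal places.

w1 = Cv₀ = (4, 5)
w2 = Cw1 = (40, 37)
w3 = Cw2 = (348, 305)
Cw3 = (2960, 2569)
w3·Cw3 = 348·2960 + 305·2569 = 1813625; w3·w3 = 348·348 + 305·305 = 214129
λ ≈ 1813625/214129 = 8.4698

8.4698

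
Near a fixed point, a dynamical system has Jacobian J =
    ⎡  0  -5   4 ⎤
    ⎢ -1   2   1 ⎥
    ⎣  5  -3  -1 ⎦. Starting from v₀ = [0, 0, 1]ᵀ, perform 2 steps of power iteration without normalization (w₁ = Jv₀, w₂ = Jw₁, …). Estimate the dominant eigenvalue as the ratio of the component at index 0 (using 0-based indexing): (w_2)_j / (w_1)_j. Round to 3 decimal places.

-2.250

w1 = Jv₀ = (0·0 + (-5)·0 + 4·1; (-1)·0 + 2·0 + 1·1; 5·0 + (-3)·0 + (-1)·1) = (4, 1, -1)
w2 = Jw1 = (0·4 + (-5)·1 + 4·(-1); (-1)·4 + 2·1 + 1·(-1); 5·4 + (-3)·1 + (-1)·(-1)) = (-9, -3, 18)
Ratio at component: -9 / 4 = -2.250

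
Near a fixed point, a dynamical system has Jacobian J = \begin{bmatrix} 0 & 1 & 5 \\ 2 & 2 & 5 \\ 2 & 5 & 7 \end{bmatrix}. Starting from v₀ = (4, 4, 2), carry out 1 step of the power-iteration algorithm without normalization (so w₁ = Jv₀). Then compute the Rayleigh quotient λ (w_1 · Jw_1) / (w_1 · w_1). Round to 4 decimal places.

11.3156

w1 = Jv₀ = (0·4 + 1·4 + 5·2; 2·4 + 2·4 + 5·2; 2·4 + 5·4 + 7·2) = (14, 26, 42)
Jw1 = (236, 290, 452)
w1·Jw1 = 14·236 + 26·290 + 42·452 = 29828; w1·w1 = 14·14 + 26·26 + 42·42 = 2636
λ ≈ 29828/2636 = 11.3156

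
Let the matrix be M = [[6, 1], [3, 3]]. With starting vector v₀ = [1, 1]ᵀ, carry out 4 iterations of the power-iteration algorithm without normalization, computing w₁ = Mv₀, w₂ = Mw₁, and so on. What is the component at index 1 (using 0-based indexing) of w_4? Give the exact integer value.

1764

w1 = Mv₀ = (7, 6)
w2 = Mw1 = (48, 39)
w3 = Mw2 = (327, 261)
w4 = Mw3 = (2223, 1764)
The requested component of w4 is 1764.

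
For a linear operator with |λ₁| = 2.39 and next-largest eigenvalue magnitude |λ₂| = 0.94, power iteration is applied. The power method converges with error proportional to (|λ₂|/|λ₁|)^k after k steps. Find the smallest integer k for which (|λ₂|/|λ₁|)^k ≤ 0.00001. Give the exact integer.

13

|λ₂/λ₁| = 0.94/2.39 = 0.39331
Need k ≥ ln(0.00001) / ln(0.39331) = -11.5129 / -0.9332 ≈ 12.337
Smallest integer k satisfying the bound: 13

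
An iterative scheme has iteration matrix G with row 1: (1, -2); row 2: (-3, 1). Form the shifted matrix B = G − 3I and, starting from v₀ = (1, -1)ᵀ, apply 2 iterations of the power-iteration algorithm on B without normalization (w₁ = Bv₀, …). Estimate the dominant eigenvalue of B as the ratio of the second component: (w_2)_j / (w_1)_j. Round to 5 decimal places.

B = G − 3I has rows (-2, -2); (-3, -2)
w1 = Bv₀ = ((-2)·1 + (-2)·(-1); (-3)·1 + (-2)·(-1)) = (0, -1)
w2 = Bw1 = ((-2)·0 + (-2)·(-1); (-3)·0 + (-2)·(-1)) = (2, 2)
Ratio: 2/-1 = -2.00000

-2.00000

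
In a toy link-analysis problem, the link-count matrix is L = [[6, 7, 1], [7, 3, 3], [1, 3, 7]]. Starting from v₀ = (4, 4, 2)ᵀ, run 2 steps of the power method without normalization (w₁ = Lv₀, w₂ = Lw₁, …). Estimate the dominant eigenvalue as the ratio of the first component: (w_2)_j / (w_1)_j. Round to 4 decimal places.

w1 = Lv₀ = (54, 46, 30)
w2 = Lw1 = (676, 606, 402)
Ratio at component: 676 / 54 = 12.5185

λ ≈ 12.5185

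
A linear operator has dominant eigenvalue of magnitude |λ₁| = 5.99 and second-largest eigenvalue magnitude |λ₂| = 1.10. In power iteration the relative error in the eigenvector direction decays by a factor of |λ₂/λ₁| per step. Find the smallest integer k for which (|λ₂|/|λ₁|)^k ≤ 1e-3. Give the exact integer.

5

|λ₂/λ₁| = 1.10/5.99 = 0.18364
Need k ≥ ln(1e-3) / ln(0.18364) = -6.9078 / -1.6948 ≈ 4.076
Smallest integer k satisfying the bound: 5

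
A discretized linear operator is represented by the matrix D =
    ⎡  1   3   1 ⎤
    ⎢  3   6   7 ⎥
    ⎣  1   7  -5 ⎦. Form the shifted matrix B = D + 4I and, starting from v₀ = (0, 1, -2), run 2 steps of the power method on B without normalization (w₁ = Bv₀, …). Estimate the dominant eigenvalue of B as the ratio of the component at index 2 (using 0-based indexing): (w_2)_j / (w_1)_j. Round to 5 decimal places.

-4.00000

B = D + 4I has rows (5, 3, 1); (3, 10, 7); (1, 7, -1)
w1 = Bv₀ = (1, -4, 9)
w2 = Bw1 = (2, 26, -36)
Ratio: -36/9 = -4.00000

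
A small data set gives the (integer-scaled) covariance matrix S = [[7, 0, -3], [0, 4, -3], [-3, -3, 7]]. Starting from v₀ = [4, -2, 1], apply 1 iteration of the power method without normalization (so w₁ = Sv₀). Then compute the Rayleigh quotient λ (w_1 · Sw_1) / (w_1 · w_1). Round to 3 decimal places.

w1 = Sv₀ = (25, -11, 1)
Sw1 = (172, -47, -35)
w1·Sw1 = 25·172 + (-11)·(-47) + 1·(-35) = 4782; w1·w1 = 25·25 + (-11)·(-11) + 1·1 = 747
λ ≈ 4782/747 = 6.402

λ ≈ 6.402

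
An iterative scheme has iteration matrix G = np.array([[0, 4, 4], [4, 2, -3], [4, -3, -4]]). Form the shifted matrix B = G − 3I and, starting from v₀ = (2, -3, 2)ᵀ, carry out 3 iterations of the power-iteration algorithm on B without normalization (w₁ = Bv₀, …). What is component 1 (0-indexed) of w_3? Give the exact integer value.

530

B = G − 3I has rows (-3, 4, 4); (4, -1, -3); (4, -3, -7)
w1 = Bv₀ = ((-3)·2 + 4·(-3) + 4·2; 4·2 + (-1)·(-3) + (-3)·2; 4·2 + (-3)·(-3) + (-7)·2) = (-10, 5, 3)
w2 = Bw1 = ((-3)·(-10) + 4·5 + 4·3; 4·(-10) + (-1)·5 + (-3)·3; 4·(-10) + (-3)·5 + (-7)·3) = (62, -54, -76)
w3 = Bw2 = (-706, 530, 942)
Requested component of w3: 530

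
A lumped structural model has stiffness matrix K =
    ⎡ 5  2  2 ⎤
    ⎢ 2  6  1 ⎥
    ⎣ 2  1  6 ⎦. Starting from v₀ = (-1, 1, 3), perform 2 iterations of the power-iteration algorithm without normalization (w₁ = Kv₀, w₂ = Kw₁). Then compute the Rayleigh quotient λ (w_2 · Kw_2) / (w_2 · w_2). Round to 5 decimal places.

w1 = Kv₀ = (3, 7, 17)
w2 = Kw1 = (63, 65, 115)
Kw2 = (675, 631, 881)
w2·Kw2 = 63·675 + 65·631 + 115·881 = 184855; w2·w2 = 63·63 + 65·65 + 115·115 = 21419
λ ≈ 184855/21419 = 8.63042

8.63042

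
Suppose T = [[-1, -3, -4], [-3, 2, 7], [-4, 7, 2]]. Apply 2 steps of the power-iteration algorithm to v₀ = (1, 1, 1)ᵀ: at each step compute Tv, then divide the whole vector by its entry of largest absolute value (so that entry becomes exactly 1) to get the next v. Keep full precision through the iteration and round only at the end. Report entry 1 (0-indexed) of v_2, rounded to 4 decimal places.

0.8452

Tv0 = (-8.00000, 6.00000, 5.00000); divide by -8.00000 → v1 = (1.00000, -0.75000, -0.62500)
Tv1 = (3.75000, -8.87500, -10.50000); divide by -10.50000 → v2 = (-0.35714, 0.84524, 1.00000)
Requested entry of v2: 71/84 = 0.8452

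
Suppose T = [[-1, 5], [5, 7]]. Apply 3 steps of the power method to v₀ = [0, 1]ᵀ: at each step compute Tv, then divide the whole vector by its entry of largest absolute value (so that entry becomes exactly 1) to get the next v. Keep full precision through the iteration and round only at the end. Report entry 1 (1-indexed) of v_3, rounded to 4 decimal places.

0.5090

Tv0 = (5.00000, 7.00000); divide by 7.00000 → v1 = (0.71429, 1.00000)
Tv1 = (4.28571, 10.57143); divide by 10.57143 → v2 = (0.40541, 1.00000)
Tv2 = (4.59459, 9.02703); divide by 9.02703 → v3 = (0.50898, 1.00000)
Requested entry of v3: 340/668 = 0.5090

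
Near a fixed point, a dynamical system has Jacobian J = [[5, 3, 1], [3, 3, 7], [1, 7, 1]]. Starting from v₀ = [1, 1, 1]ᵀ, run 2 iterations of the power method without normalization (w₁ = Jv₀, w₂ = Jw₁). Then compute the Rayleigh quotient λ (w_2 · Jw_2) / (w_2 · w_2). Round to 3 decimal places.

10.604

w1 = Jv₀ = (5·1 + 3·1 + 1·1; 3·1 + 3·1 + 7·1; 1·1 + 7·1 + 1·1) = (9, 13, 9)
w2 = Jw1 = (5·9 + 3·13 + 1·9; 3·9 + 3·13 + 7·9; 1·9 + 7·13 + 1·9) = (93, 129, 109)
Jw2 = (961, 1429, 1105)
w2·Jw2 = 93·961 + 129·1429 + 109·1105 = 394159; w2·w2 = 93·93 + 129·129 + 109·109 = 37171
λ ≈ 394159/37171 = 10.604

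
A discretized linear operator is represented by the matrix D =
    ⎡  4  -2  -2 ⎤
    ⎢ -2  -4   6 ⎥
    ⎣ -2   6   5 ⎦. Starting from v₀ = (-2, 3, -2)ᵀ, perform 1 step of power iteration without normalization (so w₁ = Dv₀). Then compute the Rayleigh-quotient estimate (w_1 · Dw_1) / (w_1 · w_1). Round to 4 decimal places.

λ ≈ -5.7143

w1 = Dv₀ = (4·(-2) + (-2)·3 + (-2)·(-2); (-2)·(-2) + (-4)·3 + 6·(-2); (-2)·(-2) + 6·3 + 5·(-2)) = (-10, -20, 12)
Dw1 = (-24, 172, -40)
w1·Dw1 = (-10)·(-24) + (-20)·172 + 12·(-40) = -3680; w1·w1 = (-10)·(-10) + (-20)·(-20) + 12·12 = 644
λ ≈ -3680/644 = -5.7143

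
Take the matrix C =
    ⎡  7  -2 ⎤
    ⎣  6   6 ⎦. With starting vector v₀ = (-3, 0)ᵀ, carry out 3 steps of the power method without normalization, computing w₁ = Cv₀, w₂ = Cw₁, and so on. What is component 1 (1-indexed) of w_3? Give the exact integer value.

w1 = Cv₀ = (7·(-3) + (-2)·0; 6·(-3) + 6·0) = (-21, -18)
w2 = Cw1 = (7·(-21) + (-2)·(-18); 6·(-21) + 6·(-18)) = (-111, -234)
w3 = Cw2 = (-309, -2070)
The requested component of w3 is -309.

-309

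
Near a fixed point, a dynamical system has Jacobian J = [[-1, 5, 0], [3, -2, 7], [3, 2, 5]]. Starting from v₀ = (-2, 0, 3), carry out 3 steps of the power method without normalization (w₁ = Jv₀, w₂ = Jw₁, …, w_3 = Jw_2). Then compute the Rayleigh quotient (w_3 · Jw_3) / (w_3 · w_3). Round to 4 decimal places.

w1 = Jv₀ = (2, 15, 9)
w2 = Jw1 = (73, 39, 81)
w3 = Jw2 = (122, 708, 702)
Jw3 = (3418, 3864, 5292)
w3·Jw3 = 122·3418 + 708·3864 + 702·5292 = 6867692; w3·w3 = 122·122 + 708·708 + 702·702 = 1008952
λ ≈ 6867692/1008952 = 6.8068

6.8068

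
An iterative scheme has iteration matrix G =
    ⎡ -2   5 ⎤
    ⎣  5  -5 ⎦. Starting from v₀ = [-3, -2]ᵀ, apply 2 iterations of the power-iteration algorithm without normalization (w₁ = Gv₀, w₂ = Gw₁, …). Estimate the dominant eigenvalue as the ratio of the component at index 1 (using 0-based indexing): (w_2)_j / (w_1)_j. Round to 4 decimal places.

λ ≈ -1.0000

w1 = Gv₀ = (-4, -5)
w2 = Gw1 = (-17, 5)
Ratio at component: 5 / -5 = -1.0000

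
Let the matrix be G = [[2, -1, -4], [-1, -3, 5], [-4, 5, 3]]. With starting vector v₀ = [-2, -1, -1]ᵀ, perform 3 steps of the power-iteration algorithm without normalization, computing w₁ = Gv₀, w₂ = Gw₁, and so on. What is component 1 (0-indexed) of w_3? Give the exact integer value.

-19

w1 = Gv₀ = (1, 0, 0)
w2 = Gw1 = (2, -1, -4)
w3 = Gw2 = (21, -19, -25)
The requested component of w3 is -19.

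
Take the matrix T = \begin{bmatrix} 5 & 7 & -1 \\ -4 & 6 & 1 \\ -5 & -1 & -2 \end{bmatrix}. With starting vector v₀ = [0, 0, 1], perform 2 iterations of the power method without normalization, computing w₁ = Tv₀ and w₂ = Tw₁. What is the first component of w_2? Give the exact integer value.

w1 = Tv₀ = (5·0 + 7·0 + (-1)·1; (-4)·0 + 6·0 + 1·1; (-5)·0 + (-1)·0 + (-2)·1) = (-1, 1, -2)
w2 = Tw1 = (5·(-1) + 7·1 + (-1)·(-2); (-4)·(-1) + 6·1 + 1·(-2); (-5)·(-1) + (-1)·1 + (-2)·(-2)) = (4, 8, 8)
The requested component of w2 is 4.

4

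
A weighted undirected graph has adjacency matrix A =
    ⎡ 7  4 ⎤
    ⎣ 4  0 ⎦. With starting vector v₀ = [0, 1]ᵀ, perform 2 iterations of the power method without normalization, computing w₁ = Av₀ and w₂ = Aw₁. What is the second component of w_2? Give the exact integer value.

w1 = Av₀ = (4, 0)
w2 = Aw1 = (28, 16)
The requested component of w2 is 16.

16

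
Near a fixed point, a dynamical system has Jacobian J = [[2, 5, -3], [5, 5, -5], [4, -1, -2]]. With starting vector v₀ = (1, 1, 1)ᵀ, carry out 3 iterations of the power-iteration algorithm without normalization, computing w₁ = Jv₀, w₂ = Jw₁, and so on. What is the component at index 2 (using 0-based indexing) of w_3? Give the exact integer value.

62

w1 = Jv₀ = (2·1 + 5·1 + (-3)·1; 5·1 + 5·1 + (-5)·1; 4·1 + (-1)·1 + (-2)·1) = (4, 5, 1)
w2 = Jw1 = (2·4 + 5·5 + (-3)·1; 5·4 + 5·5 + (-5)·1; 4·4 + (-1)·5 + (-2)·1) = (30, 40, 9)
w3 = Jw2 = (233, 305, 62)
The requested component of w3 is 62.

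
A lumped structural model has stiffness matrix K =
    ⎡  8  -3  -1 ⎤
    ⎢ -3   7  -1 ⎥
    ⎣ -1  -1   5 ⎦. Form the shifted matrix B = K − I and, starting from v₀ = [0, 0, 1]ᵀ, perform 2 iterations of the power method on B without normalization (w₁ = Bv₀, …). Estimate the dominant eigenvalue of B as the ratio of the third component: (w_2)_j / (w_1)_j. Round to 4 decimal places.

μ ≈ 4.5000

B = K − I has rows (7, -3, -1); (-3, 6, -1); (-1, -1, 4)
w1 = Bv₀ = (7·0 + (-3)·0 + (-1)·1; (-3)·0 + 6·0 + (-1)·1; (-1)·0 + (-1)·0 + 4·1) = (-1, -1, 4)
w2 = Bw1 = (7·(-1) + (-3)·(-1) + (-1)·4; (-3)·(-1) + 6·(-1) + (-1)·4; (-1)·(-1) + (-1)·(-1) + 4·4) = (-8, -7, 18)
Ratio: 18/4 = 4.5000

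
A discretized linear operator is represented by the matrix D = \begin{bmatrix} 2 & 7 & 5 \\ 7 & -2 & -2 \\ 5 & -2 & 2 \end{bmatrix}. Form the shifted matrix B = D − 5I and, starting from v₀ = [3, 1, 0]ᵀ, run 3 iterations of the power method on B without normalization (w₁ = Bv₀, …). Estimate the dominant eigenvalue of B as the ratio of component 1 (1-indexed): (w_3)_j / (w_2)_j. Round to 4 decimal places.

-10.9941

B = D − 5I has rows (-3, 7, 5); (7, -7, -2); (5, -2, -3)
w1 = Bv₀ = ((-3)·3 + 7·1 + 5·0; 7·3 + (-7)·1 + (-2)·0; 5·3 + (-2)·1 + (-3)·0) = (-2, 14, 13)
w2 = Bw1 = ((-3)·(-2) + 7·14 + 5·13; 7·(-2) + (-7)·14 + (-2)·13; 5·(-2) + (-2)·14 + (-3)·13) = (169, -138, -77)
w3 = Bw2 = (-1858, 2303, 1352)
Ratio: -1858/169 = -10.9941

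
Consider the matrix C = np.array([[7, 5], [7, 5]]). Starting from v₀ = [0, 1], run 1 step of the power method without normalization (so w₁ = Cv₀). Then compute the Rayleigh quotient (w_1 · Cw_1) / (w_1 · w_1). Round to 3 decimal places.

λ ≈ 12.000

w1 = Cv₀ = (7·0 + 5·1; 7·0 + 5·1) = (5, 5)
Cw1 = (60, 60)
w1·Cw1 = 5·60 + 5·60 = 600; w1·w1 = 5·5 + 5·5 = 50
λ ≈ 600/50 = 12.000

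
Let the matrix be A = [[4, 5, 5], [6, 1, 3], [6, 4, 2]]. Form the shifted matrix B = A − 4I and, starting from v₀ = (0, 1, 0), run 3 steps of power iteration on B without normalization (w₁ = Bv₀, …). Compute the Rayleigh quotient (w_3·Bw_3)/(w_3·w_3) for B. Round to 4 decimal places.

μ ≈ 1.0111

B = A − 4I has rows (0, 5, 5); (6, -3, 3); (6, 4, -2)
w1 = Bv₀ = (5, -3, 4)
w2 = Bw1 = (5, 51, 10)
w3 = Bw2 = (305, -93, 214)
Bw3 = (605, 2751, 1030)
w3·Bw3 = 149102; w3·w3 = 147470; μ ≈ 149102/147470 = 1.0111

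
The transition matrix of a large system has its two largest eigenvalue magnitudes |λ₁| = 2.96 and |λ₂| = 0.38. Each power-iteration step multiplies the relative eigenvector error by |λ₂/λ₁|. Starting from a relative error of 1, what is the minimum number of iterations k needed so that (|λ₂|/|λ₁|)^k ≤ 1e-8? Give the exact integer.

|λ₂/λ₁| = 0.38/2.96 = 0.12838
Need k ≥ ln(1e-8) / ln(0.12838) = -18.4207 / -2.0528 ≈ 8.974
Smallest integer k satisfying the bound: 9

9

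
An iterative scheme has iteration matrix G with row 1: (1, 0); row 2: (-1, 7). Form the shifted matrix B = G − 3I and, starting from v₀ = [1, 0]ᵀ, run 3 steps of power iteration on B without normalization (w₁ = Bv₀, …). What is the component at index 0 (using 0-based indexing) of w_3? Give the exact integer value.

-8

B = G − 3I has rows (-2, 0); (-1, 4)
w1 = Bv₀ = ((-2)·1 + 0·0; (-1)·1 + 4·0) = (-2, -1)
w2 = Bw1 = ((-2)·(-2) + 0·(-1); (-1)·(-2) + 4·(-1)) = (4, -2)
w3 = Bw2 = (-8, -12)
Requested component of w3: -8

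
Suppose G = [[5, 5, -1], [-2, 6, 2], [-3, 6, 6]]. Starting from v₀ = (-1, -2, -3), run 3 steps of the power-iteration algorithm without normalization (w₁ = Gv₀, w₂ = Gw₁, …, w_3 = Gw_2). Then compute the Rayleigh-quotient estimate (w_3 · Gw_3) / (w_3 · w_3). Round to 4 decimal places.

λ ≈ 7.7595

w1 = Gv₀ = (-12, -16, -27)
w2 = Gw1 = (-113, -126, -222)
w3 = Gw2 = (-973, -974, -1749)
Gw3 = (-7986, -7396, -13419)
w3·Gw3 = (-973)·(-7986) + (-974)·(-7396) + (-1749)·(-13419) = 38443913; w3·w3 = (-973)·(-973) + (-974)·(-974) + (-1749)·(-1749) = 4954406
λ ≈ 38443913/4954406 = 7.7595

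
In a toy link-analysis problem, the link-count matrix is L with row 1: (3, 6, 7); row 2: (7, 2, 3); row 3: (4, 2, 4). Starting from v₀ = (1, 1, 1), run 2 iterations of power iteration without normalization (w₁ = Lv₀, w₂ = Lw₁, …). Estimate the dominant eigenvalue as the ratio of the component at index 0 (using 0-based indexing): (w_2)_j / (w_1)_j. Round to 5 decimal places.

w1 = Lv₀ = (3·1 + 6·1 + 7·1; 7·1 + 2·1 + 3·1; 4·1 + 2·1 + 4·1) = (16, 12, 10)
w2 = Lw1 = (3·16 + 6·12 + 7·10; 7·16 + 2·12 + 3·10; 4·16 + 2·12 + 4·10) = (190, 166, 128)
Ratio at component: 190 / 16 = 11.87500

11.87500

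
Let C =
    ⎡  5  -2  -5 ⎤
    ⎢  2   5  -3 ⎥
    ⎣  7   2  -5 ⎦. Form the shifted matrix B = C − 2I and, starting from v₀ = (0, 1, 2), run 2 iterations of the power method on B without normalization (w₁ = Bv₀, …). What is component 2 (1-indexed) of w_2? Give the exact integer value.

3

B = C − 2I has rows (3, -2, -5); (2, 3, -3); (7, 2, -7)
w1 = Bv₀ = (3·0 + (-2)·1 + (-5)·2; 2·0 + 3·1 + (-3)·2; 7·0 + 2·1 + (-7)·2) = (-12, -3, -12)
w2 = Bw1 = (3·(-12) + (-2)·(-3) + (-5)·(-12); 2·(-12) + 3·(-3) + (-3)·(-12); 7·(-12) + 2·(-3) + (-7)·(-12)) = (30, 3, -6)
Requested component of w2: 3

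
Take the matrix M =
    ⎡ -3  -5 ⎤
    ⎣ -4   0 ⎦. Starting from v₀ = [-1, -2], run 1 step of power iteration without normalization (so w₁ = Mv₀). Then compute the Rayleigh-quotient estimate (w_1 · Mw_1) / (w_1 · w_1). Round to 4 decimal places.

-5.2703

w1 = Mv₀ = ((-3)·(-1) + (-5)·(-2); (-4)·(-1) + 0·(-2)) = (13, 4)
Mw1 = (-59, -52)
w1·Mw1 = 13·(-59) + 4·(-52) = -975; w1·w1 = 13·13 + 4·4 = 185
λ ≈ -975/185 = -5.2703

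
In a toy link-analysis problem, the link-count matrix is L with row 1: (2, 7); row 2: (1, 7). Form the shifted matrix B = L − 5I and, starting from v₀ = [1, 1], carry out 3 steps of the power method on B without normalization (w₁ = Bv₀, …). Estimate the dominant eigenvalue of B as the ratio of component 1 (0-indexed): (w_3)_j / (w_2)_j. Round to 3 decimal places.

μ ≈ 2.900

B = L − 5I has rows (-3, 7); (1, 2)
w1 = Bv₀ = ((-3)·1 + 7·1; 1·1 + 2·1) = (4, 3)
w2 = Bw1 = ((-3)·4 + 7·3; 1·4 + 2·3) = (9, 10)
w3 = Bw2 = (43, 29)
Ratio: 29/10 = 2.900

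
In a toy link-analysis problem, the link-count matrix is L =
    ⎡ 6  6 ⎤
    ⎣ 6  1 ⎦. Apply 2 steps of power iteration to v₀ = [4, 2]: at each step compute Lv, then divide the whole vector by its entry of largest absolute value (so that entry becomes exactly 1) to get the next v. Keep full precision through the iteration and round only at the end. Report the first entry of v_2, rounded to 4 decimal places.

1.0000

Lv0 = (36.00000, 26.00000); divide by 36.00000 → v1 = (1.00000, 0.72222)
Lv1 = (10.33333, 6.72222); divide by 10.33333 → v2 = (1.00000, 0.65054)
Requested entry of v2: 372/372 = 1.0000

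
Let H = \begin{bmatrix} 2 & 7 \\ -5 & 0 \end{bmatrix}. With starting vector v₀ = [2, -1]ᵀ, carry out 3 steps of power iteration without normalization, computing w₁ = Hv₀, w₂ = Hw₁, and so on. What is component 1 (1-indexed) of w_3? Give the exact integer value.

-47

w1 = Hv₀ = (2·2 + 7·(-1); (-5)·2 + 0·(-1)) = (-3, -10)
w2 = Hw1 = (2·(-3) + 7·(-10); (-5)·(-3) + 0·(-10)) = (-76, 15)
w3 = Hw2 = (-47, 380)
The requested component of w3 is -47.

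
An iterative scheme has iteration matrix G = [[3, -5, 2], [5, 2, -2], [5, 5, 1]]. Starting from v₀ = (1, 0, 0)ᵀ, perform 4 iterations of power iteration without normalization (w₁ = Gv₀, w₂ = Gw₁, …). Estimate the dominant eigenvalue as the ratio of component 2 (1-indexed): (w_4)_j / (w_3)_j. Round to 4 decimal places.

w1 = Gv₀ = (3·1 + (-5)·0 + 2·0; 5·1 + 2·0 + (-2)·0; 5·1 + 5·0 + 1·0) = (3, 5, 5)
w2 = Gw1 = (3·3 + (-5)·5 + 2·5; 5·3 + 2·5 + (-2)·5; 5·3 + 5·5 + 1·5) = (-6, 15, 45)
w3 = Gw2 = (-3, -90, 90)
w4 = Gw3 = (621, -375, -375)
Ratio at component: -375 / -90 = 4.1667

λ ≈ 4.1667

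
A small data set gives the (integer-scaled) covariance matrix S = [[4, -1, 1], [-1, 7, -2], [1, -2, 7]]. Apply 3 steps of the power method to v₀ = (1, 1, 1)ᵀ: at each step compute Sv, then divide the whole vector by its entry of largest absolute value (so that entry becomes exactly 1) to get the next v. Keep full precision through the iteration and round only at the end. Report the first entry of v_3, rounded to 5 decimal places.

Sv0 = (4.000000, 4.000000, 6.000000); divide by 6.000000 → v1 = (0.666667, 0.666667, 1.000000)
Sv1 = (3.000000, 2.000000, 6.333333); divide by 6.333333 → v2 = (0.473684, 0.315789, 1.000000)
Sv2 = (2.578947, -0.263158, 6.842105); divide by 6.842105 → v3 = (0.376923, -0.038462, 1.000000)
Requested entry of v3: 98/260 = 0.37692

0.37692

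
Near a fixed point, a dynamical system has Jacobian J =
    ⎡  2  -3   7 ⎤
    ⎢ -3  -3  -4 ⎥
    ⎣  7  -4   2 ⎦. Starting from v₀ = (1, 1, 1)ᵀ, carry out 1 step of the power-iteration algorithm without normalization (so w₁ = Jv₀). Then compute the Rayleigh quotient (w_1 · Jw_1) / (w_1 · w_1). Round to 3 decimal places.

w1 = Jv₀ = (2·1 + (-3)·1 + 7·1; (-3)·1 + (-3)·1 + (-4)·1; 7·1 + (-4)·1 + 2·1) = (6, -10, 5)
Jw1 = (77, -8, 92)
w1·Jw1 = 6·77 + (-10)·(-8) + 5·92 = 1002; w1·w1 = 6·6 + (-10)·(-10) + 5·5 = 161
λ ≈ 1002/161 = 6.224

6.224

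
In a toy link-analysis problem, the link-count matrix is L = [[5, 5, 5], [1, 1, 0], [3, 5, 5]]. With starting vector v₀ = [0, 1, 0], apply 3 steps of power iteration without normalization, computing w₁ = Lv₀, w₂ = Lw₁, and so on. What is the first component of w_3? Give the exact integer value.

530

w1 = Lv₀ = (5, 1, 5)
w2 = Lw1 = (55, 6, 45)
w3 = Lw2 = (530, 61, 420)
The requested component of w3 is 530.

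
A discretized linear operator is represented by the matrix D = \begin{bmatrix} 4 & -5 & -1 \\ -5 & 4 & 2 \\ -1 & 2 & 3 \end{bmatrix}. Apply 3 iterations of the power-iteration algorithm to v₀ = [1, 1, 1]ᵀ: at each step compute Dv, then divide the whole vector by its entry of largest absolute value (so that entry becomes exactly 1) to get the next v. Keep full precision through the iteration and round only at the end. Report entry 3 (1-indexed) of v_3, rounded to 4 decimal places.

0.5317

Dv0 = (-2.00000, 1.00000, 4.00000); divide by 4.00000 → v1 = (-0.50000, 0.25000, 1.00000)
Dv1 = (-4.25000, 5.50000, 4.00000); divide by 5.50000 → v2 = (-0.77273, 1.00000, 0.72727)
Dv2 = (-8.81818, 9.31818, 4.95455); divide by 9.31818 → v3 = (-0.94634, 1.00000, 0.53171)
Requested entry of v3: 109/205 = 0.5317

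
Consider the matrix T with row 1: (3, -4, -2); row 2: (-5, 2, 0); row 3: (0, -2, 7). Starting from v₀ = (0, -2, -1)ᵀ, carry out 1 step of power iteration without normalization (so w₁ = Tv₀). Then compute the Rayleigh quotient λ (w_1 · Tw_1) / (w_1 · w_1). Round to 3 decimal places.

6.328

w1 = Tv₀ = (3·0 + (-4)·(-2) + (-2)·(-1); (-5)·0 + 2·(-2) + 0·(-1); 0·0 + (-2)·(-2) + 7·(-1)) = (10, -4, -3)
Tw1 = (52, -58, -13)
w1·Tw1 = 10·52 + (-4)·(-58) + (-3)·(-13) = 791; w1·w1 = 10·10 + (-4)·(-4) + (-3)·(-3) = 125
λ ≈ 791/125 = 6.328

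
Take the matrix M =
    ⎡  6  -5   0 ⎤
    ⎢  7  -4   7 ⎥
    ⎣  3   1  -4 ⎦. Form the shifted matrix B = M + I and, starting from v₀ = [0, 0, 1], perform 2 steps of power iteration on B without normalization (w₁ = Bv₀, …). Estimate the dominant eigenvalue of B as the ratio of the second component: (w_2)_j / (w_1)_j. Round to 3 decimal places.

μ ≈ -6.000

B = M + I has rows (7, -5, 0); (7, -3, 7); (3, 1, -3)
w1 = Bv₀ = (7·0 + (-5)·0 + 0·1; 7·0 + (-3)·0 + 7·1; 3·0 + 1·0 + (-3)·1) = (0, 7, -3)
w2 = Bw1 = (7·0 + (-5)·7 + 0·(-3); 7·0 + (-3)·7 + 7·(-3); 3·0 + 1·7 + (-3)·(-3)) = (-35, -42, 16)
Ratio: -42/7 = -6.000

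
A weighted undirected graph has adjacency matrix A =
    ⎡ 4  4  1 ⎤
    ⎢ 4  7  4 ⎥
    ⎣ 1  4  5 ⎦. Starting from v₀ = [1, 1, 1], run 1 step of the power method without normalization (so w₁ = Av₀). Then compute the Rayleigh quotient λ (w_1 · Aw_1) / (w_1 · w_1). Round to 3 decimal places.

λ ≈ 11.968

w1 = Av₀ = (9, 15, 10)
Aw1 = (106, 181, 119)
w1·Aw1 = 9·106 + 15·181 + 10·119 = 4859; w1·w1 = 9·9 + 15·15 + 10·10 = 406
λ ≈ 4859/406 = 11.968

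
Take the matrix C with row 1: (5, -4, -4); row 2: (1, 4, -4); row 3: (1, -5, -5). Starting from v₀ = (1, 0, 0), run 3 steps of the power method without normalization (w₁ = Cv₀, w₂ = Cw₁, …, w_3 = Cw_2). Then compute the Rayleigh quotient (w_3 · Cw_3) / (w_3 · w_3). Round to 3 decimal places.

w1 = Cv₀ = (5·1 + (-4)·0 + (-4)·0; 1·1 + 4·0 + (-4)·0; 1·1 + (-5)·0 + (-5)·0) = (5, 1, 1)
w2 = Cw1 = (5·5 + (-4)·1 + (-4)·1; 1·5 + 4·1 + (-4)·1; 1·5 + (-5)·1 + (-5)·1) = (17, 5, -5)
w3 = Cw2 = (85, 57, 17)
Cw3 = (129, 245, -285)
w3·Cw3 = 85·129 + 57·245 + 17·(-285) = 20085; w3·w3 = 85·85 + 57·57 + 17·17 = 10763
λ ≈ 20085/10763 = 1.866

λ ≈ 1.866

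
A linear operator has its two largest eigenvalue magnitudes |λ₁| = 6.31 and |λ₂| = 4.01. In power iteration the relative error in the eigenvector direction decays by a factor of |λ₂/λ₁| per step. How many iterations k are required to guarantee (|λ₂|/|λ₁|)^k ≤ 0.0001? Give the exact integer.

21

|λ₂/λ₁| = 4.01/6.31 = 0.63550
Need k ≥ ln(0.0001) / ln(0.63550) = -9.2103 / -0.4533 ≈ 20.316
Smallest integer k satisfying the bound: 21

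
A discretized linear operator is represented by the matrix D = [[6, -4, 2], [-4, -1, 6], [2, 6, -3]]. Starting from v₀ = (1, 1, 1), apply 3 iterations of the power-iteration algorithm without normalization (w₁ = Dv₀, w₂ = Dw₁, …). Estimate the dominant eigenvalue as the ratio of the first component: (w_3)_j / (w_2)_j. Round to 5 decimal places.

4.20000

w1 = Dv₀ = (4, 1, 5)
w2 = Dw1 = (30, 13, -1)
w3 = Dw2 = (126, -139, 141)
Ratio at component: 126 / 30 = 4.20000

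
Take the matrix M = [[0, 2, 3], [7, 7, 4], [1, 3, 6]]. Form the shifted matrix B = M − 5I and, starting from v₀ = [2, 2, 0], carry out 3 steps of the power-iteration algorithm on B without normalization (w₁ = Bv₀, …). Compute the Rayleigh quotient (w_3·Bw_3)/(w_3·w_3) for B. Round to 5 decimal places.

0.82958

B = M − 5I has rows (-5, 2, 3); (7, 2, 4); (1, 3, 1)
w1 = Bv₀ = ((-5)·2 + 2·2 + 3·0; 7·2 + 2·2 + 4·0; 1·2 + 3·2 + 1·0) = (-6, 18, 8)
w2 = Bw1 = ((-5)·(-6) + 2·18 + 3·8; 7·(-6) + 2·18 + 4·8; 1·(-6) + 3·18 + 1·8) = (90, 26, 56)
w3 = Bw2 = (-230, 906, 224)
Bw3 = (3634, 1098, 2712)
w3·Bw3 = 766456; w3·w3 = 923912; μ ≈ 766456/923912 = 0.82958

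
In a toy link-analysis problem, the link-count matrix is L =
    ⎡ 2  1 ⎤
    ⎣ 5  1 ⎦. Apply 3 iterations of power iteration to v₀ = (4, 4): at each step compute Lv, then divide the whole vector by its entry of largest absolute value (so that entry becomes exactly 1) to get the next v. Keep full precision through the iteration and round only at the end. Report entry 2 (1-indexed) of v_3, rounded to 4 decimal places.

Lv0 = (12.00000, 24.00000); divide by 24.00000 → v1 = (0.50000, 1.00000)
Lv1 = (2.00000, 3.50000); divide by 3.50000 → v2 = (0.57143, 1.00000)
Lv2 = (2.14286, 3.85714); divide by 3.85714 → v3 = (0.55556, 1.00000)
Requested entry of v3: 324/324 = 1.0000

1.0000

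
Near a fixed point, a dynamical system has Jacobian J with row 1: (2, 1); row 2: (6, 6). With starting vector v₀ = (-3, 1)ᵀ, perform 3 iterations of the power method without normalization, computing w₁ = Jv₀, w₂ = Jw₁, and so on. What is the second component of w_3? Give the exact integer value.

-744

w1 = Jv₀ = (2·(-3) + 1·1; 6·(-3) + 6·1) = (-5, -12)
w2 = Jw1 = (2·(-5) + 1·(-12); 6·(-5) + 6·(-12)) = (-22, -102)
w3 = Jw2 = (-146, -744)
The requested component of w3 is -744.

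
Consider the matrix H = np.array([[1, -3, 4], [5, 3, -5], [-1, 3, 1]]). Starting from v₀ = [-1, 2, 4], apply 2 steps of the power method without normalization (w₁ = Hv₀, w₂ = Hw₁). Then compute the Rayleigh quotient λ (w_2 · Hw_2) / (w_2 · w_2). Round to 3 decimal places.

-0.595

w1 = Hv₀ = (1·(-1) + (-3)·2 + 4·4; 5·(-1) + 3·2 + (-5)·4; (-1)·(-1) + 3·2 + 1·4) = (9, -19, 11)
w2 = Hw1 = (1·9 + (-3)·(-19) + 4·11; 5·9 + 3·(-19) + (-5)·11; (-1)·9 + 3·(-19) + 1·11) = (110, -67, -55)
Hw2 = (91, 624, -366)
w2·Hw2 = 110·91 + (-67)·624 + (-55)·(-366) = -11668; w2·w2 = 110·110 + (-67)·(-67) + (-55)·(-55) = 19614
λ ≈ -11668/19614 = -0.595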